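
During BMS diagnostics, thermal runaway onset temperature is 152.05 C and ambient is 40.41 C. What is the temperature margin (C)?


margin = T_onset - T_ambient = 152.05 - 40.41 = 111.64 C

111.64 C


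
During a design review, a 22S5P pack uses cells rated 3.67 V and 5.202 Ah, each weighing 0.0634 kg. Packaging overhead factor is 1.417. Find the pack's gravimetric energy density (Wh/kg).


Step 1: V_pack = 22 * 3.67 = 80.74 V
Step 2: C_pack = 5 * 5.202 = 26.01 Ah
Step 3: E_pack = V_pack * C_pack = 80.74 * 26.01 = 2100 Wh
Step 4: m_pack = 22 * 5 * 0.0634 * 1.417 = 9.8822 kg
Step 5: ED = E_pack / m_pack = 2100 / 9.8822 = 212.5 Wh/kg

212.5 Wh/kg


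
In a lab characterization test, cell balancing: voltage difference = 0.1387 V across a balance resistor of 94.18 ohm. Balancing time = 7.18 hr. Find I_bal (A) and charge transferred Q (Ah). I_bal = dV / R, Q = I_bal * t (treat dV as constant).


I_bal = dV / R = 0.1387 / 94.18 = 0.0014727 A
Q = I_bal * t = 0.0014727 * 7.18 = 0.01057 Ah

I=0.0014727 A, Q=0.01057 Ah


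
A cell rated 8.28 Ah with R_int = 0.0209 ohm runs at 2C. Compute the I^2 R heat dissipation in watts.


Step 1: I = C_rate * capacity = 2 * 8.28 = 16.56 A
Step 2: Q = I^2 * R = 16.56^2 * 0.0209 = 274.23 * 0.0209 = 5.731 W

5.731 W


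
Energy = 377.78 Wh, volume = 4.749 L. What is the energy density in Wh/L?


ED = E / V = 377.78 / 4.749 = 79.55 Wh/L

79.55 Wh/L


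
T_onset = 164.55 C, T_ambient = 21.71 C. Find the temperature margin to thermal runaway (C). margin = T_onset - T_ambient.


margin = T_onset - T_ambient = 164.55 - 21.71 = 142.84 C

142.84 C


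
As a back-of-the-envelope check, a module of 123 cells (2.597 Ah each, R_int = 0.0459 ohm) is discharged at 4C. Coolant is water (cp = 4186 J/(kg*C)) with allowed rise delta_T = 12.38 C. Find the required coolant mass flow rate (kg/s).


Step 1: I = 4 * 2.597 = 10.388 A
Step 2: Q_cell = I^2 * R = 10.388^2 * 0.0459 = 4.9531 W
Step 3: Q_total = 123 * 4.9531 = 609.23 W
Step 4: m_dot = Q_total / (cp * dT) = 609.23 / (4186 * 12.38) = 0.01176 kg/s

0.01176 kg/s


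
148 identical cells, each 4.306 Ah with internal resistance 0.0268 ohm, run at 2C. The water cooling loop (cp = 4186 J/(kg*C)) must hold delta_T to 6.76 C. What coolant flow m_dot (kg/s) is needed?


Step 1: I = 2 * 4.306 = 8.612 A
Step 2: Q_cell = I^2 * R = 8.612^2 * 0.0268 = 1.9877 W
Step 3: Q_total = 148 * 1.9877 = 294.18 W
Step 4: m_dot = Q_total / (cp * dT) = 294.18 / (4186 * 6.76) = 0.01040 kg/s

0.01040 kg/s


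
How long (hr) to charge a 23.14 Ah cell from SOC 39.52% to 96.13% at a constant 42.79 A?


Step 1: dSOC = 96.13% - 39.52% = 56.61%
Step 2: delta_Ah = 23.14 * 56.61 / 100 = 13.1 Ah
Step 3: t = 13.1 / 42.79 = 0.3061 hr

0.3061 hr


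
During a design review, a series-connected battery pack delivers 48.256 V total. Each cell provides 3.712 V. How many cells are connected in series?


n = V_pack / V_cell = 48.256 / 3.712 = 13

13


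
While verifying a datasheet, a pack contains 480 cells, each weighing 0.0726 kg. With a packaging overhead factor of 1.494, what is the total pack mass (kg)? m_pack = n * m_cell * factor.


m_pack = n * m_cell * overhead = 480 * 0.0726 * 1.494 = 52.06 kg

52.06 kg


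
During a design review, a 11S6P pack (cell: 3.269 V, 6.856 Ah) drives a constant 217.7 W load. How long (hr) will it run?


Step 1: E_pack = Ns * V_cell * Np * C_cell = 11 * 3.269 * 6 * 6.856 = 1479.2 Wh
Step 2: t = E_pack / P = 1479.2 / 217.7 = 6.795 hr

6.795 hr


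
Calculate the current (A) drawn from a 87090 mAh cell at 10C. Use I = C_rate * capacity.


Convert: capacity = 87090 mAh = 87.09 Ah
I = C_rate * capacity = 10 * 87.09 = 870.9 A

870.9 A


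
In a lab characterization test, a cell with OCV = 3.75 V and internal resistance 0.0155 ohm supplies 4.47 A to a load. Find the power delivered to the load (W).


Step 1: V_terminal = OCV - I*R = 3.75 - 4.47 * 0.0155 = 3.6807 V
Step 2: P_out = V_terminal * I = 3.6807 * 4.47 = 16.45 W

16.45 W


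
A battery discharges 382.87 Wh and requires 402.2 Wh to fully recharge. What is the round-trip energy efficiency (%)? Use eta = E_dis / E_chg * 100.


Round-trip efficiency = 382.87/402.2 * 100% = 95.19%

95.19%


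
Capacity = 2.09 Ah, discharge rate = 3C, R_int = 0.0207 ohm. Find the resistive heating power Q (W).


Step 1: I = C_rate * capacity = 3 * 2.09 = 6.27 A
Step 2: Q = I^2 * R = 6.27^2 * 0.0207 = 39.313 * 0.0207 = 0.8138 W

0.8138 W


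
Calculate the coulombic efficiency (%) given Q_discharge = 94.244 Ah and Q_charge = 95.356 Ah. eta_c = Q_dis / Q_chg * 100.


Coulombic efficiency = 94.244/95.356 * 100% = 98.83%

98.83%


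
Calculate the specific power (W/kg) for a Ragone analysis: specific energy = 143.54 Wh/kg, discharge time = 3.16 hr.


P_specific = E / t = 143.54 / 3.16 = 45.42 W/kg

45.42 W/kg


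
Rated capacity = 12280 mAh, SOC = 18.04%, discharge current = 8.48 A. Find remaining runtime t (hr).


Convert: C_total = 12280 mAh = 12.28 Ah
Step 1: remaining = SOC/100 * C_total = 18.04/100 * 12.28 = 2.2153 Ah
Step 2: t = remaining / I = 2.2153 / 8.48 = 0.2612 hr

0.2612 hr


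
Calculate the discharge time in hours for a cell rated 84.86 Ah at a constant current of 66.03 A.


t = capacity / current = 84.86 / 66.03 = 1.285 hr

1.285 hr


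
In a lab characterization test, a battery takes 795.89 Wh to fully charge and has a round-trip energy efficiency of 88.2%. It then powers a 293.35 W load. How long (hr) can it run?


Step 1: E_discharge = eta/100 * E_charge = 88.2/100 * 795.89 = 701.97 Wh
Step 2: t = E_discharge / P = 701.97 / 293.35 = 2.393 hr

2.393 hr


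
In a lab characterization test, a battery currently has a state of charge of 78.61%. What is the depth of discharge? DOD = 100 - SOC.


DOD = 100 - SOC = 100 - 78.61 = 21.39%

21.39%


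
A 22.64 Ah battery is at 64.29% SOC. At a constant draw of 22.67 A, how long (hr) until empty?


Step 1: remaining = SOC/100 * C_total = 64.29/100 * 22.64 = 14.555 Ah
Step 2: t = remaining / I = 14.555 / 22.67 = 0.6420 hr

0.6420 hr


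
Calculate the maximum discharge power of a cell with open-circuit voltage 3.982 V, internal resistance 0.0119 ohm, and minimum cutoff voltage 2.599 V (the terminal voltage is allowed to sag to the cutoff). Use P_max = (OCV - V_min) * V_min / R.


dV = OCV - V_min = 1.383 V (so I_max = dV / R)
P_max = dV * V_min / R = 1.383 * 2.599 / 0.0119 = 302.1 W

302.1 W


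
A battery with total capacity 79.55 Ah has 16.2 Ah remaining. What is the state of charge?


SOC = (remaining / total) * 100 = (16.2 / 79.55) * 100 = 20.36%

20.36%


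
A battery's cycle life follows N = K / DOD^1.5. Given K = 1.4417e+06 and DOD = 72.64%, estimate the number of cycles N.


Step 1: DOD^1.5 = 72.64^1.5 = 619.1
Step 2: N = 1.4417e+06 / 619.1 = 2329 cycles

2329 cycles


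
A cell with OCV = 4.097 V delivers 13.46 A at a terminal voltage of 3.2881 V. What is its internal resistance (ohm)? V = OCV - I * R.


R = (OCV - V) / I = (4.097 - 3.2881) / 13.46 = 0.06010 ohm

0.06010 ohm


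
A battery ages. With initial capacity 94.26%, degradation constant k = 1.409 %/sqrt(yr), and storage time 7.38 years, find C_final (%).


Step 1: sqrt(7.38 yr) = 2.7166
Step 2: drop = 1.409 * 2.7166 = 3.8277
Step 3: C_final = 94.26 - 3.8277 = 90.43%

90.43%


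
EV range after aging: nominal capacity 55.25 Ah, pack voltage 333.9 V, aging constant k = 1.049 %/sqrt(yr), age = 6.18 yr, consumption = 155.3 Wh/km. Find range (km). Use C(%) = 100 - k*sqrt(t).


Step 1: capacity retention = 100 - 1.049 * sqrt(6.18) = 100 - 1.049 * 2.486 = 97.392%
Step 2: C_now = 55.25 * 97.392/100 = 53.809 Ah
Step 3: E_pack = V * C_now = 333.9 * 53.809 = 17967 Wh
Step 4: range = E_pack / consumption = 17967 / 155.3 = 115.7 km

115.7 km


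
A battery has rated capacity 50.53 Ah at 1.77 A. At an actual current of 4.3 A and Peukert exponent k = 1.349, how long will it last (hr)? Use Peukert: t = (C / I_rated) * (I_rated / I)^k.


t_rated = C / I_rated = 50.53 / 1.77 = 28.548 hr
(I_rated/I)^k = (0.41163)^1.349 = 0.30197
t = t_rated * (I_rated/I)^k = 28.548 * 0.30197 = 8.621 hr

8.621 hr


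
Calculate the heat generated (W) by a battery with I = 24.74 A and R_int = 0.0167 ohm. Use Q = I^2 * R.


I^2 = 612.07
Q = 612.07 * 0.0167 = 10.22 W

10.22 W


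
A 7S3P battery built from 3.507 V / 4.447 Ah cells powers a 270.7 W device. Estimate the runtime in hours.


Step 1: E_pack = Ns * V_cell * Np * C_cell = 7 * 3.507 * 3 * 4.447 = 327.51 Wh
Step 2: t = E_pack / P = 327.51 / 270.7 = 1.210 hr

1.210 hr


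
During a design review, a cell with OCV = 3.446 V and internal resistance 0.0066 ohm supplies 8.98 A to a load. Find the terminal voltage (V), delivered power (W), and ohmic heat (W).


Step 1: V_terminal = OCV - I*R = 3.446 - 8.98 * 0.0066 = 3.3867 V
Step 2: P_out = V_terminal * I = 3.3867 * 8.98 = 30.41 W
Step 3: Q = I^2 * R = 8.98^2 * 0.0066 = 0.5322 W

V=3.3867 V, P=30.41 W, Q=0.5322 W


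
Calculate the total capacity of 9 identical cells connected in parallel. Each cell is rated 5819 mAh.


Convert: C_cell = 5819 mAh = 5.819 Ah
C_total = 9 * 5.819 = 52.371 Ah

52.371 Ah


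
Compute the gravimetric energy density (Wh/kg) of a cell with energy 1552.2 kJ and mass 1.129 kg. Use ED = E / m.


Convert: E = 1552.2 kJ = 431.17 Wh
ED = E / m = 431.17 / 1.129 = 381.9 Wh/kg

381.9 Wh/kg


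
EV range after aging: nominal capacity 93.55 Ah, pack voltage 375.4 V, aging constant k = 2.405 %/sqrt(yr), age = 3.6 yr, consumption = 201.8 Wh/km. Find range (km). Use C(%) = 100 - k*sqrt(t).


Step 1: capacity retention = 100 - 2.405 * sqrt(3.6) = 100 - 2.405 * 1.8974 = 95.437%
Step 2: C_now = 93.55 * 95.437/100 = 89.281 Ah
Step 3: E_pack = V * C_now = 375.4 * 89.281 = 33516 Wh
Step 4: range = E_pack / consumption = 33516 / 201.8 = 166.1 km

166.1 km


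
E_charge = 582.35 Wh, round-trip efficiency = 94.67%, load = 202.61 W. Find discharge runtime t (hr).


Step 1: E_discharge = eta/100 * E_charge = 94.67/100 * 582.35 = 551.31 Wh
Step 2: t = E_discharge / P = 551.31 / 202.61 = 2.721 hr

2.721 hr


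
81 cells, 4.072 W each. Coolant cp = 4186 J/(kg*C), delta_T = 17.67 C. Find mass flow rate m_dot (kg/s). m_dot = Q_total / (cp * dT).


Q_total = 81 * 4.072 = 329.83 W
m_dot = Q_total / (cp * dT) = 329.83 / (4186 * 17.67) = 0.004459 kg/s

0.004459 kg/s


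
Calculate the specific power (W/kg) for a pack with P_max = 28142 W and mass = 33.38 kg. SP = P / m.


Specific power = 28142 W / 33.38 kg = 843.1 W/kg

843.1 W/kg


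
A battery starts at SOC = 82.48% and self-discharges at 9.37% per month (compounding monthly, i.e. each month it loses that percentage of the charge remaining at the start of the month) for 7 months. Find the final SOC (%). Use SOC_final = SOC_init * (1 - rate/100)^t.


Monthly retention factor = 1 - 9.37/100 = 0.9063
Over 7 months: factor^7 = 0.50223
SOC_final = 82.48 * 0.50223 = 41.42%

41.42%


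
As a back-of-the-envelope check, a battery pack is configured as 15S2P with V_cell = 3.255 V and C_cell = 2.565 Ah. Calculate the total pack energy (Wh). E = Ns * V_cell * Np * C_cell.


E = Ns * Vcell * Np * Ccell = 15 * 3.255 * 2 * 2.565 = 250.5 Wh

250.5 Wh


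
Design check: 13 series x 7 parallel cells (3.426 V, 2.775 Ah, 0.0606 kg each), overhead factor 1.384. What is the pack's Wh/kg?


Step 1: V_pack = 13 * 3.426 = 44.538 V
Step 2: C_pack = 7 * 2.775 = 19.425 Ah
Step 3: E_pack = V_pack * C_pack = 44.538 * 19.425 = 865.15 Wh
Step 4: m_pack = 13 * 7 * 0.0606 * 1.384 = 7.6322 kg
Step 5: ED = E_pack / m_pack = 865.15 / 7.6322 = 113.4 Wh/kg

113.4 Wh/kg


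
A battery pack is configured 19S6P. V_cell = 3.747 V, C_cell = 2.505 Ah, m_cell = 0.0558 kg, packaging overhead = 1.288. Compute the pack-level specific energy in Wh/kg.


Step 1: V_pack = 19 * 3.747 = 71.193 V
Step 2: C_pack = 6 * 2.505 = 15.03 Ah
Step 3: E_pack = V_pack * C_pack = 71.193 * 15.03 = 1070 Wh
Step 4: m_pack = 19 * 6 * 0.0558 * 1.288 = 8.1932 kg
Step 5: ED = E_pack / m_pack = 1070 / 8.1932 = 130.6 Wh/kg

130.6 Wh/kg


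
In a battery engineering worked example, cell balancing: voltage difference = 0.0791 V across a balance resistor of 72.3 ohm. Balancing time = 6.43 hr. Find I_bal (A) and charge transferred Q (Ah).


First, Ohm's law: I_bal = 0.0791 V / 72.3 ohm = 0.0010941 A
Then Q = I * t = 0.0010941 A * 6.43 hr = 0.007035 Ah

I=0.0010941 A, Q=0.007035 Ah


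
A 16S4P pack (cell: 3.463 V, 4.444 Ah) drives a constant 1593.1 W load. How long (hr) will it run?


Step 1: E_pack = Ns * V_cell * Np * C_cell = 16 * 3.463 * 4 * 4.444 = 984.93 Wh
Step 2: t = E_pack / P = 984.93 / 1593.1 = 0.6182 hr

0.6182 hr


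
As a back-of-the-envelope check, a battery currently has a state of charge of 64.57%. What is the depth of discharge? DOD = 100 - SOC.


DOD = 100 - SOC = 100 - 64.57 = 35.43%

35.43%


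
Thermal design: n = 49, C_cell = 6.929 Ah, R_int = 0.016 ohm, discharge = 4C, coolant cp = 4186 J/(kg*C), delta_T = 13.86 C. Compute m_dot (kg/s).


Step 1: I = 4 * 6.929 = 27.716 A
Step 2: Q_cell = I^2 * R = 27.716^2 * 0.016 = 12.291 W
Step 3: Q_total = 49 * 12.291 = 602.26 W
Step 4: m_dot = Q_total / (cp * dT) = 602.26 / (4186 * 13.86) = 0.01038 kg/s

0.01038 kg/s


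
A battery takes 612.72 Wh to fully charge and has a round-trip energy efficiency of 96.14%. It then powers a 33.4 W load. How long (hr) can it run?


Step 1: E_discharge = eta/100 * E_charge = 96.14/100 * 612.72 = 589.07 Wh
Step 2: t = E_discharge / P = 589.07 / 33.4 = 17.64 hr

17.64 hr


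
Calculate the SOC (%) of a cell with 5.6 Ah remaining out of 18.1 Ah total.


SOC% = 5.6 / 18.1 * 100 = 30.94%

30.94%


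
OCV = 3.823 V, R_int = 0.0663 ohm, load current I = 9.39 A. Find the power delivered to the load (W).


Step 1: V_terminal = OCV - I*R = 3.823 - 9.39 * 0.0663 = 3.2004 V
Step 2: P_out = V_terminal * I = 3.2004 * 9.39 = 30.05 W

30.05 W


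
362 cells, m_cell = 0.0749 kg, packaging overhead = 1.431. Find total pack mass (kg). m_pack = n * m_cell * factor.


Cell mass sum = 362 * 0.0749 = 27.114 kg
With overhead 1.431: m_pack = 27.114 * 1.431 = 38.80 kg

38.80 kg


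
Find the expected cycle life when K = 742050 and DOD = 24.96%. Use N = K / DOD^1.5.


Step 1: DOD^1.5 = 24.96^1.5 = 124.7
Step 2: N = 742050 / 124.7 = 5951 cycles

5951 cycles


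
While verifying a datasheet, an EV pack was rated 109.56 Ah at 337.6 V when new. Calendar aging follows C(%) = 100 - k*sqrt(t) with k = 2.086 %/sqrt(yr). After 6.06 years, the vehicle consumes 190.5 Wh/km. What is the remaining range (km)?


Step 1: capacity retention = 100 - 2.086 * sqrt(6.06) = 100 - 2.086 * 2.4617 = 94.865%
Step 2: C_now = 109.56 * 94.865/100 = 103.93 Ah
Step 3: E_pack = V * C_now = 337.6 * 103.93 = 35087 Wh
Step 4: range = E_pack / consumption = 35087 / 190.5 = 184.2 km

184.2 km


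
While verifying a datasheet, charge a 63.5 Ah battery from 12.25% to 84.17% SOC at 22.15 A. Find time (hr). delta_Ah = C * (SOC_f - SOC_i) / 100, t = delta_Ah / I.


Step 1: dSOC = 84.17% - 12.25% = 71.92%
Step 2: delta_Ah = 63.5 * 71.92 / 100 = 45.669 Ah
Step 3: t = 45.669 / 22.15 = 2.062 hr

2.062 hr


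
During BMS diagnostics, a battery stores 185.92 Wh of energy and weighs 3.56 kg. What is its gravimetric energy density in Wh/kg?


Specific energy = 185.92 Wh / 3.56 kg = 52.22 Wh/kg

52.22 Wh/kg


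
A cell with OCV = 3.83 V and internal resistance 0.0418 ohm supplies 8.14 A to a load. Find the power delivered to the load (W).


Step 1: V_terminal = OCV - I*R = 3.83 - 8.14 * 0.0418 = 3.4897 V
Step 2: P_out = V_terminal * I = 3.4897 * 8.14 = 28.41 W

28.41 W


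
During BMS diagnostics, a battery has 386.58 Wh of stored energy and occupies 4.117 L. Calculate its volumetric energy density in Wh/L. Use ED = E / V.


ED = E / V = 386.58 / 4.117 = 93.90 Wh/L

93.90 Wh/L


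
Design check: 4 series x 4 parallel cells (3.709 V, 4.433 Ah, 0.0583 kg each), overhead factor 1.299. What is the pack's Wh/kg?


Step 1: V_pack = 4 * 3.709 = 14.836 V
Step 2: C_pack = 4 * 4.433 = 17.732 Ah
Step 3: E_pack = V_pack * C_pack = 14.836 * 17.732 = 263.07 Wh
Step 4: m_pack = 4 * 4 * 0.0583 * 1.299 = 1.2117 kg
Step 5: ED = E_pack / m_pack = 263.07 / 1.2117 = 217.1 Wh/kg

217.1 Wh/kg


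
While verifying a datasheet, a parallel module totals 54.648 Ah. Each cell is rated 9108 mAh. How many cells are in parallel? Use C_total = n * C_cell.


Convert: C_cell = 9108 mAh = 9.108 Ah
n = C_total / C_cell = 54.648 / 9.108 = 6

6


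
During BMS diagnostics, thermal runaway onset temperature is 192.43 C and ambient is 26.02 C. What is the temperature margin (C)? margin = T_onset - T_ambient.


Safety margin = 192.43 C - 26.02 C = 166.41 C

166.41 C


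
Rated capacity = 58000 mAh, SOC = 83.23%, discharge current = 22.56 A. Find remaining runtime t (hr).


Convert: C_total = 58000 mAh = 58 Ah
Step 1: remaining = SOC/100 * C_total = 83.23/100 * 58 = 48.273 Ah
Step 2: t = remaining / I = 48.273 / 22.56 = 2.140 hr

2.140 hr


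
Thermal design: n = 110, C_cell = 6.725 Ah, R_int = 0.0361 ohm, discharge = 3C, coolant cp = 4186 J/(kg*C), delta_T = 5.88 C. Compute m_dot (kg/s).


Step 1: I = 3 * 6.725 = 20.175 A
Step 2: Q_cell = I^2 * R = 20.175^2 * 0.0361 = 14.694 W
Step 3: Q_total = 110 * 14.694 = 1616.3 W
Step 4: m_dot = Q_total / (cp * dT) = 1616.3 / (4186 * 5.88) = 0.06567 kg/s

0.06567 kg/s


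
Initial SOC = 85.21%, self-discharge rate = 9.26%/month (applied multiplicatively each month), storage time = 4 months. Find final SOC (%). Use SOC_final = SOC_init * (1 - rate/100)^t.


Monthly retention factor = 1 - 9.26/100 = 0.9074
Over 4 months: factor^4 = 0.67795
SOC_final = 85.21 * 0.67795 = 57.77%

57.77%


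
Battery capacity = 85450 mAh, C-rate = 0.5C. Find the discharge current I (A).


Convert: capacity = 85450 mAh = 85.45 Ah
At 0.5C: I = 0.5 * 85.45 Ah = 42.725 A

42.725 A


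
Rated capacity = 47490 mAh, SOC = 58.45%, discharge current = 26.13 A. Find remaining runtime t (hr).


Convert: C_total = 47490 mAh = 47.49 Ah
Step 1: remaining = SOC/100 * C_total = 58.45/100 * 47.49 = 27.758 Ah
Step 2: t = remaining / I = 27.758 / 26.13 = 1.062 hr

1.062 hr


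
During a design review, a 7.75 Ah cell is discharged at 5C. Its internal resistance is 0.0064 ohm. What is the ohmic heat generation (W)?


Step 1: I = C_rate * capacity = 5 * 7.75 = 38.75 A
Step 2: Q = I^2 * R = 38.75^2 * 0.0064 = 1501.6 * 0.0064 = 9.610 W

9.610 W


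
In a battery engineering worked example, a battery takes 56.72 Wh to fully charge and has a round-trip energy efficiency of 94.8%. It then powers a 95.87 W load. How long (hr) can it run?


Step 1: E_discharge = eta/100 * E_charge = 94.8/100 * 56.72 = 53.771 Wh
Step 2: t = E_discharge / P = 53.771 / 95.87 = 0.5609 hr

0.5609 hr


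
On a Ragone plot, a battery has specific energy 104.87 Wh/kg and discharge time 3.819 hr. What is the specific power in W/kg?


P_specific = E / t = 104.87 / 3.819 = 27.46 W/kg

27.46 W/kg


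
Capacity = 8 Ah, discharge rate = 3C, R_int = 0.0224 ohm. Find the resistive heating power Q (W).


Step 1: I = C_rate * capacity = 3 * 8 = 24 A
Step 2: Q = I^2 * R = 24^2 * 0.0224 = 576 * 0.0224 = 12.90 W

12.90 W


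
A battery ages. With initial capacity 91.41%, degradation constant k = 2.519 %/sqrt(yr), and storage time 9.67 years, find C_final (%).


sqrt(t) = sqrt(9.67) = 3.1097
C_final = 91.41 - 2.519 * 3.1097 = 83.58%

83.58%


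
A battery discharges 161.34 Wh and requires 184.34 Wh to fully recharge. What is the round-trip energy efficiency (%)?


Round-trip efficiency = 161.34/184.34 * 100% = 87.52%

87.52%


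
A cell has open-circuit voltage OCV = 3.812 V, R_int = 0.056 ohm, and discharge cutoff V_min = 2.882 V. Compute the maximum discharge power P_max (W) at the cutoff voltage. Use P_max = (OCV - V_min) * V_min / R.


dV = OCV - V_min = 0.93 V (so I_max = dV / R)
P_max = dV * V_min / R = 0.93 * 2.882 / 0.056 = 47.86 W

47.86 W


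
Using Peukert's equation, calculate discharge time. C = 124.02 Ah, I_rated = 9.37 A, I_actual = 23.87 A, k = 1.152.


Step 1: t_rated = C / I_rated = 124.02 / 9.37 = 13.236 hr
Step 2: ratio = 9.37 / 23.87 = 0.39254
Step 3: ratio^k = 0.39254^1.152 = 0.34053
Step 4: t = t_rated * ratio^k = 13.236 * 0.34053 = 4.507 hr

4.507 hr


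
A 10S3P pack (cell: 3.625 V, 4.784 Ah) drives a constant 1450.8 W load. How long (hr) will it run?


Step 1: E_pack = Ns * V_cell * Np * C_cell = 10 * 3.625 * 3 * 4.784 = 520.26 Wh
Step 2: t = E_pack / P = 520.26 / 1450.8 = 0.3586 hr

0.3586 hr


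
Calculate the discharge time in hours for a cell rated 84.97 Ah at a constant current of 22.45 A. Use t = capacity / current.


Runtime = 84.97 Ah / 22.45 A = 3.785 hr

3.785 hr


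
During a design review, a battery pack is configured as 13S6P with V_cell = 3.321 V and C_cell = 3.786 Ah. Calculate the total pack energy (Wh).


V_pack = 13 * 3.321 = 43.173 V
C_pack = 6 * 3.786 = 22.716 Ah
E = V_pack * C_pack = 43.173 * 22.716 = 980.7 Wh

980.7 Wh


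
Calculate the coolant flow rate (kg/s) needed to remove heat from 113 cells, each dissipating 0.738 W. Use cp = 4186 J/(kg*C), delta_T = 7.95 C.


Step 1: Total heat Q = 113 * 0.738 W = 83.394 W
Step 2: denom = cp * dT = 4186 * 7.95 = 33279
Step 3: m_dot = 83.394 / 33279 = 0.002506 kg/s

0.002506 kg/s


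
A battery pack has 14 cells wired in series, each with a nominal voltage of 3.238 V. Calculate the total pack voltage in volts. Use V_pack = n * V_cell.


Series voltages add: 14 * 3.238 V = 45.332 V

45.332 V


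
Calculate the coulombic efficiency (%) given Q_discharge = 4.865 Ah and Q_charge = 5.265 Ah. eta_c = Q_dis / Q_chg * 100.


Coulombic efficiency = 4.865/5.265 * 100% = 92.40%

92.40%


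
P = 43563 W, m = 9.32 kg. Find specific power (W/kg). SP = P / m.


SP = P / m = 43563 / 9.32 = 4674 W/kg

4674 W/kg


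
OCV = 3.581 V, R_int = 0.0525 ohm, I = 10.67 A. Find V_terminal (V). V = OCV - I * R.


IR drop = 10.67 * 0.0525 = 0.56018 V
V = 3.581 - 0.56018 = 3.021 V

3.021 V


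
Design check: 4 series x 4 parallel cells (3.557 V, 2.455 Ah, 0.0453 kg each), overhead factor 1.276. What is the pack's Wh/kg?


Step 1: V_pack = 4 * 3.557 = 14.228 V
Step 2: C_pack = 4 * 2.455 = 9.82 Ah
Step 3: E_pack = V_pack * C_pack = 14.228 * 9.82 = 139.72 Wh
Step 4: m_pack = 4 * 4 * 0.0453 * 1.276 = 0.92484 kg
Step 5: ED = E_pack / m_pack = 139.72 / 0.92484 = 151.1 Wh/kg

151.1 Wh/kg


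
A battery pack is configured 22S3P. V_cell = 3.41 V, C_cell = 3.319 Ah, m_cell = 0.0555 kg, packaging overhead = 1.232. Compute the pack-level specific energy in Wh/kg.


Step 1: V_pack = 22 * 3.41 = 75.02 V
Step 2: C_pack = 3 * 3.319 = 9.957 Ah
Step 3: E_pack = V_pack * C_pack = 75.02 * 9.957 = 746.97 Wh
Step 4: m_pack = 22 * 3 * 0.0555 * 1.232 = 4.5128 kg
Step 5: ED = E_pack / m_pack = 746.97 / 4.5128 = 165.5 Wh/kg

165.5 Wh/kg


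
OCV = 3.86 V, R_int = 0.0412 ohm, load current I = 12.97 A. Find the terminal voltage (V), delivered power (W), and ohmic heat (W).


Step 1: V_terminal = OCV - I*R = 3.86 - 12.97 * 0.0412 = 3.3256 V
Step 2: P_out = V_terminal * I = 3.3256 * 12.97 = 43.13 W
Step 3: Q = I^2 * R = 12.97^2 * 0.0412 = 6.931 W

V=3.3256 V, P=43.13 W, Q=6.931 W


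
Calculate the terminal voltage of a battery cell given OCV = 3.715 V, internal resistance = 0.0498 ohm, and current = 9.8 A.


IR drop = 9.8 * 0.0498 = 0.48804 V
V = 3.715 - 0.48804 = 3.227 V

3.227 V


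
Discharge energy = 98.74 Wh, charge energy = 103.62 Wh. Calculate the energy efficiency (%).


eta_e = E_dis / E_chg * 100 = 98.74 / 103.62 * 100 = 95.29%

95.29%


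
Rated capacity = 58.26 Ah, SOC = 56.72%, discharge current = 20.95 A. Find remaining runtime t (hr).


Step 1: remaining = SOC/100 * C_total = 56.72/100 * 58.26 = 33.045 Ah
Step 2: t = remaining / I = 33.045 / 20.95 = 1.577 hr

1.577 hr


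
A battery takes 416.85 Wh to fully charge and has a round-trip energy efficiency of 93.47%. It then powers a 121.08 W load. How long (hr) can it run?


Step 1: E_discharge = eta/100 * E_charge = 93.47/100 * 416.85 = 389.63 Wh
Step 2: t = E_discharge / P = 389.63 / 121.08 = 3.218 hr

3.218 hr


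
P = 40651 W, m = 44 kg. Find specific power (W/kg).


SP = P / m = 40651 / 44 = 923.9 W/kg

923.9 W/kg


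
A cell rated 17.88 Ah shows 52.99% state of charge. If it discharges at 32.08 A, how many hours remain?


Step 1: remaining = SOC/100 * C_total = 52.99/100 * 17.88 = 9.4746 Ah
Step 2: t = remaining / I = 9.4746 / 32.08 = 0.2953 hr

0.2953 hr


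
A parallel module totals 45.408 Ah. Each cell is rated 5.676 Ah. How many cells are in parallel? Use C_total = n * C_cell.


n = C_total / C_cell = 45.408 / 5.676 = 8

8


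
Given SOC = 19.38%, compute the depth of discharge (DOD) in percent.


Complement of SOC: DOD = 100% - 19.38% = 80.62%

80.62%


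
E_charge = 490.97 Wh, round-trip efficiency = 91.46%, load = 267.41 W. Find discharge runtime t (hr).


Step 1: E_discharge = eta/100 * E_charge = 91.46/100 * 490.97 = 449.04 Wh
Step 2: t = E_discharge / P = 449.04 / 267.41 = 1.679 hr

1.679 hr


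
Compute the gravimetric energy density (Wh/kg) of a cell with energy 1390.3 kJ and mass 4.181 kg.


Convert: E = 1390.3 kJ = 386.19 Wh
ED = E / m = 386.19 / 4.181 = 92.37 Wh/kg

92.37 Wh/kg


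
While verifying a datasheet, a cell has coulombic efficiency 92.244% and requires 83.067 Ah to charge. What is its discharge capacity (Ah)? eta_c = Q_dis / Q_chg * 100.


Q_dis = eta/100 * Q_chg = 92.244/100 * 83.067 = 76.62 Ah

76.62 Ah


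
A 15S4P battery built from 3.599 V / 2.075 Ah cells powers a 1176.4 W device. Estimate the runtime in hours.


Step 1: E_pack = Ns * V_cell * Np * C_cell = 15 * 3.599 * 4 * 2.075 = 448.08 Wh
Step 2: t = E_pack / P = 448.08 / 1176.4 = 0.3809 hr

0.3809 hr


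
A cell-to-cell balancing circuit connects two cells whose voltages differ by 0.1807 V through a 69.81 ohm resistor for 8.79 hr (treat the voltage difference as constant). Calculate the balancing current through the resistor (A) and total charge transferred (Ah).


First, Ohm's law: I_bal = 0.1807 V / 69.81 ohm = 0.0025885 A
Then Q = I * t = 0.0025885 A * 8.79 hr = 0.02275 Ah

I=0.0025885 A, Q=0.02275 Ah


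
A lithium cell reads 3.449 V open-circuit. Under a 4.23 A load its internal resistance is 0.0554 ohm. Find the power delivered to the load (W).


Step 1: V_terminal = OCV - I*R = 3.449 - 4.23 * 0.0554 = 3.2147 V
Step 2: P_out = V_terminal * I = 3.2147 * 4.23 = 13.60 W

13.60 W


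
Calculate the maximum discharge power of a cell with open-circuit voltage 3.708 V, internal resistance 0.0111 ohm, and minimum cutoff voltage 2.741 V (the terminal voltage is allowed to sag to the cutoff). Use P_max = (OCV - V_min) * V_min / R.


P_max = (OCV - V_min) * V_min / R = (3.708 - 2.741) * 2.741 / 0.0111 = 0.967 * 2.741 / 0.0111 = 238.8 W

238.8 W


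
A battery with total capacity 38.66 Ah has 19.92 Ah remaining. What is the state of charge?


SOC% = 19.92 / 38.66 * 100 = 51.53%

51.53%


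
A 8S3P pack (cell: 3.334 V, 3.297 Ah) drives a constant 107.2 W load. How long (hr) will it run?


Step 1: E_pack = Ns * V_cell * Np * C_cell = 8 * 3.334 * 3 * 3.297 = 263.81 Wh
Step 2: t = E_pack / P = 263.81 / 107.2 = 2.461 hr

2.461 hr


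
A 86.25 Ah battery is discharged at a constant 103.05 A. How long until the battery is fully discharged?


Runtime = 86.25 Ah / 103.05 A = 0.8370 hr

0.8370 hr


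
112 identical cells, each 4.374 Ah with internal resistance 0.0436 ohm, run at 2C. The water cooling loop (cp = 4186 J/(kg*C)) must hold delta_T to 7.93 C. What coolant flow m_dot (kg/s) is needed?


Step 1: I = 2 * 4.374 = 8.748 A
Step 2: Q_cell = I^2 * R = 8.748^2 * 0.0436 = 3.3366 W
Step 3: Q_total = 112 * 3.3366 = 373.7 W
Step 4: m_dot = Q_total / (cp * dT) = 373.7 / (4186 * 7.93) = 0.01126 kg/s

0.01126 kg/s


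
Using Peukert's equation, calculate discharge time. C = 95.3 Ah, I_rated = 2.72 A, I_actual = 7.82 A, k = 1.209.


t_rated = C / I_rated = 95.3 / 2.72 = 35.037 hr
(I_rated/I)^k = (0.34783)^1.209 = 0.27894
t = t_rated * (I_rated/I)^k = 35.037 * 0.27894 = 9.773 hr

9.773 hr


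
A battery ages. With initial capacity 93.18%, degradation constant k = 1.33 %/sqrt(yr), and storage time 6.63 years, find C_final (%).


sqrt(t) = sqrt(6.63) = 2.5749
C_final = 93.18 - 1.33 * 2.5749 = 89.76%

89.76%


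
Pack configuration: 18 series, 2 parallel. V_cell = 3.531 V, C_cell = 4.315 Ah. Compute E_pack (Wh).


E = Ns * Vcell * Np * Ccell = 18 * 3.531 * 2 * 4.315 = 548.5 Wh

548.5 Wh


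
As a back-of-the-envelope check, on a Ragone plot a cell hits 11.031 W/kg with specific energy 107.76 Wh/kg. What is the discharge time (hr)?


t = E / P = 107.76 / 11.031 = 9.769 hr

9.769 hr


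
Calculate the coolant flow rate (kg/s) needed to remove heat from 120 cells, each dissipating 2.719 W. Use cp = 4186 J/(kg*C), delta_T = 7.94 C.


Q_total = 120 * 2.719 = 326.28 W
m_dot = Q_total / (cp * dT) = 326.28 / (4186 * 7.94) = 0.009817 kg/s

0.009817 kg/s


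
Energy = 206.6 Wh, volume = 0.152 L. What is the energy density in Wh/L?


ED = E / V = 206.6 / 0.152 = 1359 Wh/L

1359 Wh/L


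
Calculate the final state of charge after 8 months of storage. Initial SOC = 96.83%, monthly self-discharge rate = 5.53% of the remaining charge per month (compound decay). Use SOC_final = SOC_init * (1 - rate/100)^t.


Monthly retention factor = 1 - 5.53/100 = 0.9447
Over 8 months: factor^8 = 0.63438
SOC_final = 96.83 * 0.63438 = 61.43%

61.43%


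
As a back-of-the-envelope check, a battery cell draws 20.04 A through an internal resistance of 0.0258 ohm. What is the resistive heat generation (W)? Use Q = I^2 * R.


Q = I^2 * R = 20.04^2 * 0.0258 = 10.36 W

10.36 W


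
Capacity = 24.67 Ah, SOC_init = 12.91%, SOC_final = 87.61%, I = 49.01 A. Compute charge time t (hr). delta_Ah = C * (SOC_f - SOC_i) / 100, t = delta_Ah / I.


Step 1: dSOC = 87.61% - 12.91% = 74.7%
Step 2: delta_Ah = 24.67 * 74.7 / 100 = 18.428 Ah
Step 3: t = 18.428 / 49.01 = 0.3760 hr

0.3760 hr


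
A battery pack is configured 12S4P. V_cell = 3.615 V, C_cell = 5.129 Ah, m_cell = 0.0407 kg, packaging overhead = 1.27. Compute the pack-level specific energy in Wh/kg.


Step 1: V_pack = 12 * 3.615 = 43.38 V
Step 2: C_pack = 4 * 5.129 = 20.516 Ah
Step 3: E_pack = V_pack * C_pack = 43.38 * 20.516 = 889.98 Wh
Step 4: m_pack = 12 * 4 * 0.0407 * 1.27 = 2.4811 kg
Step 5: ED = E_pack / m_pack = 889.98 / 2.4811 = 358.7 Wh/kg

358.7 Wh/kg


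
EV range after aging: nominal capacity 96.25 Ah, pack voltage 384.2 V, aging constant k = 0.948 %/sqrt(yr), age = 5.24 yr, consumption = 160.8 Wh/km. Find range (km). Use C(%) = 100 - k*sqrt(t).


Step 1: capacity retention = 100 - 0.948 * sqrt(5.24) = 100 - 0.948 * 2.2891 = 97.83%
Step 2: C_now = 96.25 * 97.83/100 = 94.161 Ah
Step 3: E_pack = V * C_now = 384.2 * 94.161 = 36177 Wh
Step 4: range = E_pack / consumption = 36177 / 160.8 = 225.0 km

225.0 km


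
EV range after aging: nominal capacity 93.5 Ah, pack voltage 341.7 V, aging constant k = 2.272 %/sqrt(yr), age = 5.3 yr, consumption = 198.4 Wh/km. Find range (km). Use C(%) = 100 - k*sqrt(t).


Step 1: capacity retention = 100 - 2.272 * sqrt(5.3) = 100 - 2.272 * 2.3022 = 94.769%
Step 2: C_now = 93.5 * 94.769/100 = 88.609 Ah
Step 3: E_pack = V * C_now = 341.7 * 88.609 = 30278 Wh
Step 4: range = E_pack / consumption = 30278 / 198.4 = 152.6 km

152.6 km


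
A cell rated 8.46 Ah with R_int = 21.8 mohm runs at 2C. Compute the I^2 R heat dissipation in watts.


Convert: R = 21.8 mohm = 0.0218 ohm
Step 1: I = C_rate * capacity = 2 * 8.46 = 16.92 A
Step 2: Q = I^2 * R = 16.92^2 * 0.0218 = 286.29 * 0.0218 = 6.241 W

6.241 W


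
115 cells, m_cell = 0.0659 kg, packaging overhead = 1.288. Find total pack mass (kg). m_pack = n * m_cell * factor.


Cell mass sum = 115 * 0.0659 = 7.5785 kg
With overhead 1.288: m_pack = 7.5785 * 1.288 = 9.761 kg

9.761 kg


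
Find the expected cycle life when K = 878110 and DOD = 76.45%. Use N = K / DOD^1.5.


Step 1: DOD^1.5 = 76.45^1.5 = 668.45
Step 2: N = 878110 / 668.45 = 1314 cycles

1314 cycles


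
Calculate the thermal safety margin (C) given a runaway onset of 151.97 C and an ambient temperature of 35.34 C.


margin = T_onset - T_ambient = 151.97 - 35.34 = 116.63 C

116.63 C


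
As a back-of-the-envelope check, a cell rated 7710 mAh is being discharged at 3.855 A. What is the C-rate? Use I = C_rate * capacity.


Convert: capacity = 7710 mAh = 7.71 Ah
Rearranging: C_rate = 3.855 / 7.71 = 0.5C

0.5C


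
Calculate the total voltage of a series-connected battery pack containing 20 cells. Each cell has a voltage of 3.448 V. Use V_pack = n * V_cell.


Series voltages add: 20 * 3.448 V = 68.96 V

68.96 V


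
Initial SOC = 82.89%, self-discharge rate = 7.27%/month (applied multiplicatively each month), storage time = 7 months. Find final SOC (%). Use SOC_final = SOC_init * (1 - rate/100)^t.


decay = (1 - 7.27/100)^7 = 0.58958
SOC_final = 82.89 * 0.58958 = 48.87%

48.87%


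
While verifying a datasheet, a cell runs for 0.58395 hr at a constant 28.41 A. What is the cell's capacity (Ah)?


C = I * t = 28.41 * 0.58395 = 16.59 Ah

16.59 Ah


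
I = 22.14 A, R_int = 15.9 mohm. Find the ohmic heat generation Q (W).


Convert: R = 15.9 mohm = 0.0159 ohm
I^2 = 490.18
Q = 490.18 * 0.0159 = 7.794 W

7.794 W


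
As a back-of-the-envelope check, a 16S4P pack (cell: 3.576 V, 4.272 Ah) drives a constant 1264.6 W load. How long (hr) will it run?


Step 1: E_pack = Ns * V_cell * Np * C_cell = 16 * 3.576 * 4 * 4.272 = 977.71 Wh
Step 2: t = E_pack / P = 977.71 / 1264.6 = 0.7731 hr

0.7731 hr


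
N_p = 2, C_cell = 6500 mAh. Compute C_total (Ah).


Convert: C_cell = 6500 mAh = 6.5 Ah
C_total = 2 * 6.5 = 13 Ah

13 Ah


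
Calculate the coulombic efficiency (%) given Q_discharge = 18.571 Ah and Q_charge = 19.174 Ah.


eta_c = Q_dis / Q_chg * 100 = 18.571 / 19.174 * 100 = 96.86%

96.86%


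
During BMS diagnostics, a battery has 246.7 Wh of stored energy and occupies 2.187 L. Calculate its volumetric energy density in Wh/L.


ED = E / V = 246.7 / 2.187 = 112.8 Wh/L

112.8 Wh/L


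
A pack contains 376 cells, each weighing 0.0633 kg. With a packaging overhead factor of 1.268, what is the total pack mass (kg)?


m_pack = n * m_cell * overhead = 376 * 0.0633 * 1.268 = 30.18 kg

30.18 kg


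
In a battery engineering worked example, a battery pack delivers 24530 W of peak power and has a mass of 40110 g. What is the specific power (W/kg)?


Convert: m = 40110 g = 40.11 kg
Specific power = 24530 W / 40.11 kg = 611.6 W/kg

611.6 W/kg


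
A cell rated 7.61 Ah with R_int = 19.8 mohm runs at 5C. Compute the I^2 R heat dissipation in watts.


Convert: R = 19.8 mohm = 0.0198 ohm
Step 1: I = C_rate * capacity = 5 * 7.61 = 38.05 A
Step 2: Q = I^2 * R = 38.05^2 * 0.0198 = 1447.8 * 0.0198 = 28.67 W

28.67 W


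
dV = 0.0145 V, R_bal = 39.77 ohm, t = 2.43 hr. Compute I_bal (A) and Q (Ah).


I_bal = dV / R = 0.0145 / 39.77 = 3.6460e-04 A
Q = I_bal * t = 3.6460e-04 * 2.43 = 8.860e-04 Ah

I=3.6460e-04 A, Q=8.860e-04 Ah


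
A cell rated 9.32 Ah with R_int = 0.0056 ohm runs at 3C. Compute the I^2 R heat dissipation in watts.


Step 1: I = C_rate * capacity = 3 * 9.32 = 27.96 A
Step 2: Q = I^2 * R = 27.96^2 * 0.0056 = 781.76 * 0.0056 = 4.378 W

4.378 W


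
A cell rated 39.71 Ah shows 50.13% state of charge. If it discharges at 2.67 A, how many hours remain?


Step 1: remaining = SOC/100 * C_total = 50.13/100 * 39.71 = 19.907 Ah
Step 2: t = remaining / I = 19.907 / 2.67 = 7.456 hr

7.456 hr


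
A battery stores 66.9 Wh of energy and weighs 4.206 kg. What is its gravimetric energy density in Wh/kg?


ED = E / m = 66.9 / 4.206 = 15.91 Wh/kg

15.91 Wh/kg


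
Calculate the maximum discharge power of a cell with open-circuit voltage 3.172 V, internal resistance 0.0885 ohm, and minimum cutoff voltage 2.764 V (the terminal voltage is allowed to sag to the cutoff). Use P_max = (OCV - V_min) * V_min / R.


dV = OCV - V_min = 0.408 V (so I_max = dV / R)
P_max = dV * V_min / R = 0.408 * 2.764 / 0.0885 = 12.74 W

12.74 W


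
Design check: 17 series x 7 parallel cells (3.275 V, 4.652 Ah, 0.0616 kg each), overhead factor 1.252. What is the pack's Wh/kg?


Step 1: V_pack = 17 * 3.275 = 55.675 V
Step 2: C_pack = 7 * 4.652 = 32.564 Ah
Step 3: E_pack = V_pack * C_pack = 55.675 * 32.564 = 1813 Wh
Step 4: m_pack = 17 * 7 * 0.0616 * 1.252 = 9.1777 kg
Step 5: ED = E_pack / m_pack = 1813 / 9.1777 = 197.5 Wh/kg

197.5 Wh/kg


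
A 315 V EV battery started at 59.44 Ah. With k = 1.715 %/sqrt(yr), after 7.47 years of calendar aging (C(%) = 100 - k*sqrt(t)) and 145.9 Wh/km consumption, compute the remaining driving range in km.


Step 1: capacity retention = 100 - 1.715 * sqrt(7.47) = 100 - 1.715 * 2.7331 = 95.313%
Step 2: C_now = 59.44 * 95.313/100 = 56.654 Ah
Step 3: E_pack = V * C_now = 315 * 56.654 = 17846 Wh
Step 4: range = E_pack / consumption = 17846 / 145.9 = 122.3 km

122.3 km


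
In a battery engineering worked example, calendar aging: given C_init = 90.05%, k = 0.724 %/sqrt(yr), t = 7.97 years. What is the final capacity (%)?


Step 1: sqrt(7.97 yr) = 2.8231
Step 2: drop = 0.724 * 2.8231 = 2.0439
Step 3: C_final = 90.05 - 2.0439 = 88.01%

88.01%


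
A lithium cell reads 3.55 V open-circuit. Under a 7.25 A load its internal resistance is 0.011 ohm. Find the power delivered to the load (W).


Step 1: V_terminal = OCV - I*R = 3.55 - 7.25 * 0.011 = 3.4703 V
Step 2: P_out = V_terminal * I = 3.4703 * 7.25 = 25.16 W

25.16 W


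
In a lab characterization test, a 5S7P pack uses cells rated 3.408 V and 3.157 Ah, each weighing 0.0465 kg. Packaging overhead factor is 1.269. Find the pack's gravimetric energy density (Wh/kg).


Step 1: V_pack = 5 * 3.408 = 17.04 V
Step 2: C_pack = 7 * 3.157 = 22.099 Ah
Step 3: E_pack = V_pack * C_pack = 17.04 * 22.099 = 376.57 Wh
Step 4: m_pack = 5 * 7 * 0.0465 * 1.269 = 2.0653 kg
Step 5: ED = E_pack / m_pack = 376.57 / 2.0653 = 182.3 Wh/kg

182.3 Wh/kg


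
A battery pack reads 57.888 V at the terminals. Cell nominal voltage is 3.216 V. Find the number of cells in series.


n = V_pack / V_cell = 57.888 / 3.216 = 18

18


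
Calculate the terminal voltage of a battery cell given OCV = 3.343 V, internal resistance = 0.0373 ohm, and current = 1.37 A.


V = OCV - I*R = 3.343 - 1.37 * 0.0373 = 3.292 V

3.292 V


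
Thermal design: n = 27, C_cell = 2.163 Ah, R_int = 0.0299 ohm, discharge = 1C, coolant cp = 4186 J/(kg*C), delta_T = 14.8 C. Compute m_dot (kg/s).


Step 1: I = 1 * 2.163 = 2.163 A
Step 2: Q_cell = I^2 * R = 2.163^2 * 0.0299 = 0.13989 W
Step 3: Q_total = 27 * 0.13989 = 3.777 W
Step 4: m_dot = Q_total / (cp * dT) = 3.777 / (4186 * 14.8) = 6.097e-05 kg/s

6.097e-05 kg/s


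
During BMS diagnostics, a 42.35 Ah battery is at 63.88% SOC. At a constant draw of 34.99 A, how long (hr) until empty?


Step 1: remaining = SOC/100 * C_total = 63.88/100 * 42.35 = 27.053 Ah
Step 2: t = remaining / I = 27.053 / 34.99 = 0.7732 hr

0.7732 hr


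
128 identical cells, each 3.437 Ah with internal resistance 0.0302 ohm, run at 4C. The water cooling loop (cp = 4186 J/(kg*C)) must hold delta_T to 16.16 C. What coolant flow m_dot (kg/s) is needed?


Step 1: I = 4 * 3.437 = 13.748 A
Step 2: Q_cell = I^2 * R = 13.748^2 * 0.0302 = 5.708 W
Step 3: Q_total = 128 * 5.708 = 730.62 W
Step 4: m_dot = Q_total / (cp * dT) = 730.62 / (4186 * 16.16) = 0.01080 kg/s

0.01080 kg/s


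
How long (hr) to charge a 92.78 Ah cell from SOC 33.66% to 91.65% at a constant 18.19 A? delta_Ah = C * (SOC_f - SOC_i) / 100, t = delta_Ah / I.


delta_Ah = 92.78 * (91.65 - 33.66) / 100 = 53.803 Ah
t = delta_Ah / I = 53.803 / 18.19 = 2.958 hr

2.958 hr
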